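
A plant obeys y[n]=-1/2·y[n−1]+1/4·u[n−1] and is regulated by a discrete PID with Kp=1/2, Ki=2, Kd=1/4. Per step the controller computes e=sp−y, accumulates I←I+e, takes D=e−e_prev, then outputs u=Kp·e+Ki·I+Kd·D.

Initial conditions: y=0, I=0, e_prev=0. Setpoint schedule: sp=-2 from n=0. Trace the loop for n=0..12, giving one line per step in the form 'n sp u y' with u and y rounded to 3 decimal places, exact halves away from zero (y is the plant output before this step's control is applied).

(exact arithmetic carried between steps; '≈' marks a value shown rounded to 6 d.p. or computed from one; I and e_prev carry over from the previous line; the table rounds u and y to 3 d.p., halves away from zero)
n=0: y=0, sp=-2, e=sp−y=-2; I=-2, D=e−e_prev=-2; u=1/2·(-2)+2·(-2)+1/4·(-2)=-5.5; next y=-1/2·0+1/4·(-5.5)=-1.375
n=1: y=-1.375, sp=-2, e=sp−y=-0.625; I=-2.625, D=e−e_prev=1.375; u=1/2·(-0.625)+2·(-2.625)+1/4·1.375=-5.21875; next y=-1/2·(-1.375)+1/4·(-5.21875)≈-0.617188
n=2: y≈-0.617188, sp=-2, e=sp−y≈-1.382813; I≈-4.007813, D=e−e_prev≈-0.757813; u=1/2·(-1.382813)+2·(-4.007813)+1/4·(-0.757813)≈-8.896484; next y=-1/2·(-0.617188)+1/4·(-8.896484)≈-1.915527
n=3: y≈-1.915527, sp=-2, e=sp−y≈-0.084473; I≈-4.092285, D=e−e_prev≈1.298340; u=1/2·(-0.084473)+2·(-4.092285)+1/4·1.298340≈-7.902222; next y=-1/2·(-1.915527)+1/4·(-7.902222)≈-1.017792
n=4: y≈-1.017792, sp=-2, e=sp−y≈-0.982208; I≈-5.074493, D=e−e_prev≈-0.897736; u=1/2·(-0.982208)+2·(-5.074493)+1/4·(-0.897736)≈-10.864525; next y=-1/2·(-1.017792)+1/4·(-10.864525)≈-2.207235
n=5: y≈-2.207235, sp=-2, e=sp−y≈0.207235; I≈-4.867258, D=e−e_prev≈1.189444; u=1/2·0.207235+2·(-4.867258)+1/4·1.189444≈-9.333538; next y=-1/2·(-2.207235)+1/4·(-9.333538)≈-1.229767
n=6: y≈-1.229767, sp=-2, e=sp−y≈-0.770233; I≈-5.637491, D=e−e_prev≈-0.977469; u=1/2·(-0.770233)+2·(-5.637491)+1/4·(-0.977469)≈-11.904466; next y=-1/2·(-1.229767)+1/4·(-11.904466)≈-2.361233
n=7: y≈-2.361233, sp=-2, e=sp−y≈0.361233; I≈-5.276258, D=e−e_prev≈1.131467; u=1/2·0.361233+2·(-5.276258)+1/4·1.131467≈-10.089033; next y=-1/2·(-2.361233)+1/4·(-10.089033)≈-1.341642
n=8: y≈-1.341642, sp=-2, e=sp−y≈-0.658358; I≈-5.934616, D=e−e_prev≈-1.019592; u=1/2·(-0.658358)+2·(-5.934616)+1/4·(-1.019592)≈-12.453310; next y=-1/2·(-1.341642)+1/4·(-12.453310)≈-2.442507
n=9: y≈-2.442507, sp=-2, e=sp−y≈0.442507; I≈-5.492110, D=e−e_prev≈1.100865; u=1/2·0.442507+2·(-5.492110)+1/4·1.100865≈-10.487750; next y=-1/2·(-2.442507)+1/4·(-10.487750)≈-1.400684
n=10: y≈-1.400684, sp=-2, e=sp−y≈-0.599316; I≈-6.091426, D=e−e_prev≈-1.041823; u=1/2·(-0.599316)+2·(-6.091426)+1/4·(-1.041823)≈-12.742965; next y=-1/2·(-1.400684)+1/4·(-12.742965)≈-2.485399
n=11: y≈-2.485399, sp=-2, e=sp−y≈0.485399; I≈-5.606026, D=e−e_prev≈1.084715; u=1/2·0.485399+2·(-5.606026)+1/4·1.084715≈-10.698175; next y=-1/2·(-2.485399)+1/4·(-10.698175)≈-1.431844
n=12: y≈-1.431844, sp=-2, e=sp−y≈-0.568156; I≈-6.174182, D=e−e_prev≈-1.053555; u=1/2·(-0.568156)+2·(-6.174182)+1/4·(-1.053555)≈-12.895832; next y=-1/2·(-1.431844)+1/4·(-12.895832)≈-2.508036

0 -2 -5.500 0.000
1 -2 -5.219 -1.375
2 -2 -8.896 -0.617
3 -2 -7.902 -1.916
4 -2 -10.865 -1.018
5 -2 -9.334 -2.207
6 -2 -11.904 -1.230
7 -2 -10.089 -2.361
8 -2 -12.453 -1.342
9 -2 -10.488 -2.443
10 -2 -12.743 -1.401
11 -2 -10.698 -2.485
12 -2 -12.896 -1.432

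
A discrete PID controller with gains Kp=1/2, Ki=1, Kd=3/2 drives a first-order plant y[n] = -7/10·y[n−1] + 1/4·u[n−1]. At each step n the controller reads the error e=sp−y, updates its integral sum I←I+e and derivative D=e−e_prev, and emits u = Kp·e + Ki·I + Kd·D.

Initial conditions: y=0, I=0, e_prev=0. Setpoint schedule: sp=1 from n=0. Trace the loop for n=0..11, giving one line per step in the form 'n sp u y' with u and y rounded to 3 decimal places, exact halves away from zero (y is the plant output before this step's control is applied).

(exact arithmetic carried between steps; '≈' marks a value shown rounded to 6 d.p. or computed from one; I and e_prev carry over from the previous line; the table rounds u and y to 3 d.p., halves away from zero)
n=0: y=0, sp=1, e=sp−y=1; I=1, D=e−e_prev=1; u=1/2·1+1·1+3/2·1=3; next y=-7/10·0+1/4·3=0.75
n=1: y=0.75, sp=1, e=sp−y=0.25; I=1.25, D=e−e_prev=-0.75; u=1/2·0.25+1·1.25+3/2·(-0.75)=0.25; next y=-7/10·0.75+1/4·0.25=-0.4625
n=2: y=-0.4625, sp=1, e=sp−y=1.4625; I=2.7125, D=e−e_prev=1.2125; u=1/2·1.4625+1·2.7125+3/2·1.2125=5.2625; next y=-7/10·(-0.4625)+1/4·5.2625=1.639375
n=3: y=1.639375, sp=1, e=sp−y=-0.639375; I=2.073125, D=e−e_prev=-2.101875; u=1/2·(-0.639375)+1·2.073125+3/2·(-2.101875)=-1.399375; next y=-7/10·1.639375+1/4·(-1.399375)≈-1.497406
n=4: y≈-1.497406, sp=1, e=sp−y≈2.497406; I≈4.570531, D=e−e_prev≈3.136781; u=1/2·2.497406+1·4.570531+3/2·3.136781≈10.524406; next y=-7/10·(-1.497406)+1/4·10.524406≈3.679286
n=5: y≈3.679286, sp=1, e=sp−y≈-2.679286; I≈1.891245, D=e−e_prev≈-5.176692; u=1/2·(-2.679286)+1·1.891245+3/2·(-5.176692)≈-7.213436; next y=-7/10·3.679286+1/4·(-7.213436)≈-4.378859
n=6: y≈-4.378859, sp=1, e=sp−y≈5.378859; I≈7.270104, D=e−e_prev≈8.058145; u=1/2·5.378859+1·7.270104+3/2·8.058145≈22.046752; next y=-7/10·(-4.378859)+1/4·22.046752≈8.576889
n=7: y≈8.576889, sp=1, e=sp−y≈-7.576889; I≈-0.306785, D=e−e_prev≈-12.955748; u=1/2·(-7.576889)+1·(-0.306785)+3/2·(-12.955748)≈-23.528852; next y=-7/10·8.576889+1/4·(-23.528852)≈-11.886036
n=8: y≈-11.886036, sp=1, e=sp−y≈12.886036; I≈12.579251, D=e−e_prev≈20.462925; u=1/2·12.886036+1·12.579251+3/2·20.462925≈49.716656; next y=-7/10·(-11.886036)+1/4·49.716656≈20.749389
n=9: y≈20.749389, sp=1, e=sp−y≈-19.749389; I≈-7.170138, D=e−e_prev≈-32.635424; u=1/2·(-19.749389)+1·(-7.170138)+3/2·(-32.635424)≈-65.997969; next y=-7/10·20.749389+1/4·(-65.997969)≈-31.024064
n=10: y≈-31.024064, sp=1, e=sp−y≈32.024064; I≈24.853926, D=e−e_prev≈51.773453; u=1/2·32.024064+1·24.853926+3/2·51.773453≈118.526139; next y=-7/10·(-31.024064)+1/4·118.526139≈51.348380
n=11: y≈51.348380, sp=1, e=sp−y≈-50.348380; I≈-25.494453, D=e−e_prev≈-82.372444; u=1/2·(-50.348380)+1·(-25.494453)+3/2·(-82.372444)≈-174.227310; next y=-7/10·51.348380+1/4·(-174.227310)≈-79.500693

0 1 3.000 0.000
1 1 0.250 0.750
2 1 5.263 -0.463
3 1 -1.399 1.639
4 1 10.524 -1.497
5 1 -7.213 3.679
6 1 22.047 -4.379
7 1 -23.529 8.577
8 1 49.717 -11.886
9 1 -65.998 20.749
10 1 118.526 -31.024
11 1 -174.227 51.348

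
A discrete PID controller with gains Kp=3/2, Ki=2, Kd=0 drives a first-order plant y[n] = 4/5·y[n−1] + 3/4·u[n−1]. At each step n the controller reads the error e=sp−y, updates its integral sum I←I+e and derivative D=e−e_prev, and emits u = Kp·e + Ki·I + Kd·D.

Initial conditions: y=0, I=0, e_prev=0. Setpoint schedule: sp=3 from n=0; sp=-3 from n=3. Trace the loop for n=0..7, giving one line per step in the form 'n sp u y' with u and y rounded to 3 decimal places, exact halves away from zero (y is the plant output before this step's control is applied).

(exact arithmetic carried between steps; '≈' marks a value shown rounded to 6 d.p. or computed from one; I and e_prev carry over from the previous line; the table rounds u and y to 3 d.p., halves away from zero)
n=0: y=0, sp=3, e=sp−y=3; I=3, D=e−e_prev=3; u=3/2·3+2·3+0·3=10.5; next y=4/5·0+3/4·10.5=7.875
n=1: y=7.875, sp=3, e=sp−y=-4.875; I=-1.875, D=e−e_prev=-7.875; u=3/2·(-4.875)+2·(-1.875)+0·(-7.875)=-11.0625; next y=4/5·7.875+3/4·(-11.0625)=-1.996875
n=2: y=-1.996875, sp=3, e=sp−y=4.996875; I=3.121875, D=e−e_prev=9.871875; u=3/2·4.996875+2·3.121875+0·9.871875≈13.739063; next y=4/5·(-1.996875)+3/4·13.739063≈8.706797
n=3: y≈8.706797, sp=-3, e=sp−y≈-11.706797; I≈-8.584922, D=e−e_prev≈-16.703672; u=3/2·(-11.706797)+2·(-8.584922)+0·(-16.703672)≈-34.730039; next y=4/5·8.706797+3/4·(-34.730039)≈-19.082092
n=4: y≈-19.082092, sp=-3, e=sp−y≈16.082092; I≈7.497170, D=e−e_prev≈27.788889; u=3/2·16.082092+2·7.497170+0·27.788889≈39.117478; next y=4/5·(-19.082092)+3/4·39.117478≈14.072435
n=5: y≈14.072435, sp=-3, e=sp−y≈-17.072435; I≈-9.575265, D=e−e_prev≈-33.154527; u=3/2·(-17.072435)+2·(-9.575265)+0·(-33.154527)≈-44.759182; next y=4/5·14.072435+3/4·(-44.759182)≈-22.311438
n=6: y≈-22.311438, sp=-3, e=sp−y≈19.311438; I≈9.736174, D=e−e_prev≈36.383873; u=3/2·19.311438+2·9.736174+0·36.383873≈48.439505; next y=4/5·(-22.311438)+3/4·48.439505≈18.480478
n=7: y≈18.480478, sp=-3, e=sp−y≈-21.480478; I≈-11.744304, D=e−e_prev≈-40.791917; u=3/2·(-21.480478)+2·(-11.744304)+0·(-40.791917)≈-55.709326; next y=4/5·18.480478+3/4·(-55.709326)≈-26.997612

0 3 10.500 0.000
1 3 -11.063 7.875
2 3 13.739 -1.997
3 -3 -34.730 8.707
4 -3 39.117 -19.082
5 -3 -44.759 14.072
6 -3 48.440 -22.311
7 -3 -55.709 18.480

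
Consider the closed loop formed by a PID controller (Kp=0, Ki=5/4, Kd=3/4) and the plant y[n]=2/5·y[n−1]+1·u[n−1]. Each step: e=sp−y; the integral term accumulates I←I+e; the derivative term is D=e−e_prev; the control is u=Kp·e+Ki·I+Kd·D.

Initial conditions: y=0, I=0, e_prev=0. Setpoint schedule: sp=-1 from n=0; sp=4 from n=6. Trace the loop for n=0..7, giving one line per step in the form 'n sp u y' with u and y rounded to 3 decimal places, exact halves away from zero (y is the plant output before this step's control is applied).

0 -1 -2.000 0.000
1 -1 1.500 -2.000
2 -1 -4.150 0.700
3 -1 4.890 -3.870
4 -1 -9.374 3.342
5 -1 13.366 -8.037
6 4 -12.748 10.151
7 4 27.132 -8.688

(exact arithmetic carried between steps; '≈' marks a value shown rounded to 6 d.p. or computed from one; I and e_prev carry over from the previous line; the table rounds u and y to 3 d.p., halves away from zero)
n=0: y=0, sp=-1, e=sp−y=-1; I=-1, D=e−e_prev=-1; u=0·(-1)+5/4·(-1)+3/4·(-1)=-2; next y=2/5·0+1·(-2)=-2
n=1: y=-2, sp=-1, e=sp−y=1; I=0, D=e−e_prev=2; u=0·1+5/4·0+3/4·2=1.5; next y=2/5·(-2)+1·1.5=0.7
n=2: y=0.7, sp=-1, e=sp−y=-1.7; I=-1.7, D=e−e_prev=-2.7; u=0·(-1.7)+5/4·(-1.7)+3/4·(-2.7)=-4.15; next y=2/5·0.7+1·(-4.15)=-3.87
n=3: y=-3.87, sp=-1, e=sp−y=2.87; I=1.17, D=e−e_prev=4.57; u=0·2.87+5/4·1.17+3/4·4.57=4.89; next y=2/5·(-3.87)+1·4.89=3.342
n=4: y=3.342, sp=-1, e=sp−y=-4.342; I=-3.172, D=e−e_prev=-7.212; u=0·(-4.342)+5/4·(-3.172)+3/4·(-7.212)=-9.374; next y=2/5·3.342+1·(-9.374)=-8.0372
n=5: y=-8.0372, sp=-1, e=sp−y=7.0372; I=3.8652, D=e−e_prev=11.3792; u=0·7.0372+5/4·3.8652+3/4·11.3792=13.3659; next y=2/5·(-8.0372)+1·13.3659=10.15102
n=6: y=10.15102, sp=4, e=sp−y=-6.15102; I=-2.28582, D=e−e_prev=-13.18822; u=0·(-6.15102)+5/4·(-2.28582)+3/4·(-13.18822)=-12.74844; next y=2/5·10.15102+1·(-12.74844)=-8.688032
n=7: y=-8.688032, sp=4, e=sp−y=12.688032; I=10.402212, D=e−e_prev=18.839052; u=0·12.688032+5/4·10.402212+3/4·18.839052=27.132054; next y=2/5·(-8.688032)+1·27.132054≈23.656841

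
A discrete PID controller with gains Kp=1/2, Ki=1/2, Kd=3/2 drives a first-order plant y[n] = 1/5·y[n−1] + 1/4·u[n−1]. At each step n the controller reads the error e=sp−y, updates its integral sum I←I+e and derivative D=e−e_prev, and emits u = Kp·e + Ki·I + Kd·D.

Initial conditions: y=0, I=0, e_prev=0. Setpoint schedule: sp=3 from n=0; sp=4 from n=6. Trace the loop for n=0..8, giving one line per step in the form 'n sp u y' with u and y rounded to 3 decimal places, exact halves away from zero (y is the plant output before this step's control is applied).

(exact arithmetic carried between steps; '≈' marks a value shown rounded to 6 d.p. or computed from one; I and e_prev carry over from the previous line; the table rounds u and y to 3 d.p., halves away from zero)
n=0: y=0, sp=3, e=sp−y=3; I=3, D=e−e_prev=3; u=1/2·3+1/2·3+3/2·3=7.5; next y=1/5·0+1/4·7.5=1.875
n=1: y=1.875, sp=3, e=sp−y=1.125; I=4.125, D=e−e_prev=-1.875; u=1/2·1.125+1/2·4.125+3/2·(-1.875)=-0.1875; next y=1/5·1.875+1/4·(-0.1875)=0.328125
n=2: y=0.328125, sp=3, e=sp−y=2.671875; I=6.796875, D=e−e_prev=1.546875; u=1/2·2.671875+1/2·6.796875+3/2·1.546875≈7.054688; next y=1/5·0.328125+1/4·7.054688≈1.829297
n=3: y≈1.829297, sp=3, e=sp−y≈1.170703; I≈7.967578, D=e−e_prev≈-1.501172; u=1/2·1.170703+1/2·7.967578+3/2·(-1.501172)≈2.317383; next y=1/5·1.829297+1/4·2.317383≈0.945205
n=4: y≈0.945205, sp=3, e=sp−y≈2.054795; I≈10.022373, D=e−e_prev≈0.884092; u=1/2·2.054795+1/2·10.022373+3/2·0.884092≈7.364722; next y=1/5·0.945205+1/4·7.364722≈2.030221
n=5: y≈2.030221, sp=3, e=sp−y≈0.969779; I≈10.992152, D=e−e_prev≈-1.085016; u=1/2·0.969779+1/2·10.992152+3/2·(-1.085016)≈4.353441; next y=1/5·2.030221+1/4·4.353441≈1.494404
n=6: y≈1.494404, sp=4, e=sp−y≈2.505596; I≈13.497747, D=e−e_prev≈1.535817; u=1/2·2.505596+1/2·13.497747+3/2·1.535817≈10.305397; next y=1/5·1.494404+1/4·10.305397≈2.875230
n=7: y≈2.875230, sp=4, e=sp−y≈1.124770; I≈14.622517, D=e−e_prev≈-1.380826; u=1/2·1.124770+1/2·14.622517+3/2·(-1.380826)≈5.802405; next y=1/5·2.875230+1/4·5.802405≈2.025647
n=8: y≈2.025647, sp=4, e=sp−y≈1.974353; I≈16.596870, D=e−e_prev≈0.849583; u=1/2·1.974353+1/2·16.596870+3/2·0.849583≈10.559986; next y=1/5·2.025647+1/4·10.559986≈3.045126

0 3 7.500 0.000
1 3 -0.188 1.875
2 3 7.055 0.328
3 3 2.317 1.829
4 3 7.365 0.945
5 3 4.353 2.030
6 4 10.305 1.494
7 4 5.802 2.875
8 4 10.560 2.026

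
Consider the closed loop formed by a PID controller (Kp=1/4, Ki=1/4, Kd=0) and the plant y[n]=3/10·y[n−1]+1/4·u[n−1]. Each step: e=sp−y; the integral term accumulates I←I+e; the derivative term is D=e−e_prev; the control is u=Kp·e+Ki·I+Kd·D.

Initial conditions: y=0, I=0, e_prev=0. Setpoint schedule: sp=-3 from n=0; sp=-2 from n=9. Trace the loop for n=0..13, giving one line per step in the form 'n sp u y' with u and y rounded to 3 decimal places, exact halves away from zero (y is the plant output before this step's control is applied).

(exact arithmetic carried between steps; '≈' marks a value shown rounded to 6 d.p. or computed from one; I and e_prev carry over from the previous line; the table rounds u and y to 3 d.p., halves away from zero)
n=0: y=0, sp=-3, e=sp−y=-3; I=-3, D=e−e_prev=-3; u=1/4·(-3)+1/4·(-3)+0·(-3)=-1.5; next y=3/10·0+1/4·(-1.5)=-0.375
n=1: y=-0.375, sp=-3, e=sp−y=-2.625; I=-5.625, D=e−e_prev=0.375; u=1/4·(-2.625)+1/4·(-5.625)+0·0.375=-2.0625; next y=3/10·(-0.375)+1/4·(-2.0625)=-0.628125
n=2: y=-0.628125, sp=-3, e=sp−y=-2.371875; I=-7.996875, D=e−e_prev=0.253125; u=1/4·(-2.371875)+1/4·(-7.996875)+0·0.253125≈-2.592188; next y=3/10·(-0.628125)+1/4·(-2.592188)≈-0.836484
n=3: y≈-0.836484, sp=-3, e=sp−y≈-2.163516; I≈-10.160391, D=e−e_prev≈0.208359; u=1/4·(-2.163516)+1/4·(-10.160391)+0·0.208359≈-3.080977; next y=3/10·(-0.836484)+1/4·(-3.080977)≈-1.021189
n=4: y≈-1.021189, sp=-3, e=sp−y≈-1.978811; I≈-12.139201, D=e−e_prev≈0.184705; u=1/4·(-1.978811)+1/4·(-12.139201)+0·0.184705≈-3.529503; next y=3/10·(-1.021189)+1/4·(-3.529503)≈-1.188733
n=5: y≈-1.188733, sp=-3, e=sp−y≈-1.811267; I≈-13.950469, D=e−e_prev≈0.167543; u=1/4·(-1.811267)+1/4·(-13.950469)+0·0.167543≈-3.940434; next y=3/10·(-1.188733)+1/4·(-3.940434)≈-1.341728
n=6: y≈-1.341728, sp=-3, e=sp−y≈-1.658272; I≈-15.608740, D=e−e_prev≈0.152996; u=1/4·(-1.658272)+1/4·(-15.608740)+0·0.152996≈-4.316753; next y=3/10·(-1.341728)+1/4·(-4.316753)≈-1.481707
n=7: y≈-1.481707, sp=-3, e=sp−y≈-1.518293; I≈-17.127034, D=e−e_prev≈0.139978; u=1/4·(-1.518293)+1/4·(-17.127034)+0·0.139978≈-4.661332; next y=3/10·(-1.481707)+1/4·(-4.661332)≈-1.609845
n=8: y≈-1.609845, sp=-3, e=sp−y≈-1.390155; I≈-18.517189, D=e−e_prev≈0.128138; u=1/4·(-1.390155)+1/4·(-18.517189)+0·0.128138≈-4.976836; next y=3/10·(-1.609845)+1/4·(-4.976836)≈-1.727162
n=9: y≈-1.727162, sp=-2, e=sp−y≈-0.272838; I≈-18.790026, D=e−e_prev≈1.117318; u=1/4·(-0.272838)+1/4·(-18.790026)+0·1.117318≈-4.765716; next y=3/10·(-1.727162)+1/4·(-4.765716)≈-1.709578
n=10: y≈-1.709578, sp=-2, e=sp−y≈-0.290422; I≈-19.080448, D=e−e_prev≈-0.017585; u=1/4·(-0.290422)+1/4·(-19.080448)+0·(-0.017585)≈-4.842718; next y=3/10·(-1.709578)+1/4·(-4.842718)≈-1.723553
n=11: y≈-1.723553, sp=-2, e=sp−y≈-0.276447; I≈-19.356896, D=e−e_prev≈0.013975; u=1/4·(-0.276447)+1/4·(-19.356896)+0·0.013975≈-4.908336; next y=3/10·(-1.723553)+1/4·(-4.908336)≈-1.744150
n=12: y≈-1.744150, sp=-2, e=sp−y≈-0.255850; I≈-19.612746, D=e−e_prev≈0.020597; u=1/4·(-0.255850)+1/4·(-19.612746)+0·0.020597≈-4.967149; next y=3/10·(-1.744150)+1/4·(-4.967149)≈-1.765032
n=13: y≈-1.765032, sp=-2, e=sp−y≈-0.234968; I≈-19.847714, D=e−e_prev≈0.020882; u=1/4·(-0.234968)+1/4·(-19.847714)+0·0.020882≈-5.020670; next y=3/10·(-1.765032)+1/4·(-5.020670)≈-1.784677

0 -3 -1.500 0.000
1 -3 -2.063 -0.375
2 -3 -2.592 -0.628
3 -3 -3.081 -0.836
4 -3 -3.530 -1.021
5 -3 -3.940 -1.189
6 -3 -4.317 -1.342
7 -3 -4.661 -1.482
8 -3 -4.977 -1.610
9 -2 -4.766 -1.727
10 -2 -4.843 -1.710
11 -2 -4.908 -1.724
12 -2 -4.967 -1.744
13 -2 -5.021 -1.765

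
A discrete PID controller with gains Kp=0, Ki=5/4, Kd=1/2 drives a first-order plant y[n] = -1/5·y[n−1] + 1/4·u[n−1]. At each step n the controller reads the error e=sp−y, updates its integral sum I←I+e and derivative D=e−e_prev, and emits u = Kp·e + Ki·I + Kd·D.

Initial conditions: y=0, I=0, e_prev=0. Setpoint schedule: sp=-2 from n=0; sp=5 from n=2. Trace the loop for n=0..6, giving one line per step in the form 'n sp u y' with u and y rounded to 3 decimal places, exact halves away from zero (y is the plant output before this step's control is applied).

0 -2 -3.500 0.000
1 -2 -3.469 -0.875
2 5 6.618 -0.692
3 5 5.975 1.793
4 5 12.378 1.135
5 5 13.849 2.867
6 5 17.343 2.889

(exact arithmetic carried between steps; '≈' marks a value shown rounded to 6 d.p. or computed from one; I and e_prev carry over from the previous line; the table rounds u and y to 3 d.p., halves away from zero)
n=0: y=0, sp=-2, e=sp−y=-2; I=-2, D=e−e_prev=-2; u=0·(-2)+5/4·(-2)+1/2·(-2)=-3.5; next y=-1/5·0+1/4·(-3.5)=-0.875
n=1: y=-0.875, sp=-2, e=sp−y=-1.125; I=-3.125, D=e−e_prev=0.875; u=0·(-1.125)+5/4·(-3.125)+1/2·0.875=-3.46875; next y=-1/5·(-0.875)+1/4·(-3.46875)≈-0.692188
n=2: y≈-0.692188, sp=5, e=sp−y≈5.692188; I≈2.567188, D=e−e_prev≈6.817188; u=0·5.692188+5/4·2.567188+1/2·6.817188≈6.617578; next y=-1/5·(-0.692188)+1/4·6.617578≈1.792832
n=3: y≈1.792832, sp=5, e=sp−y≈3.207168; I≈5.774355, D=e−e_prev≈-2.485020; u=0·3.207168+5/4·5.774355+1/2·(-2.485020)≈5.975435; next y=-1/5·1.792832+1/4·5.975435≈1.135292
n=4: y≈1.135292, sp=5, e=sp−y≈3.864708; I≈9.639063, D=e−e_prev≈0.657540; u=0·3.864708+5/4·9.639063+1/2·0.657540≈12.377599; next y=-1/5·1.135292+1/4·12.377599≈2.867341
n=5: y≈2.867341, sp=5, e=sp−y≈2.132659; I≈11.771722, D=e−e_prev≈-1.732049; u=0·2.132659+5/4·11.771722+1/2·(-1.732049)≈13.848628; next y=-1/5·2.867341+1/4·13.848628≈2.888689
n=6: y≈2.888689, sp=5, e=sp−y≈2.111311; I≈13.883033, D=e−e_prev≈-0.021347; u=0·2.111311+5/4·13.883033+1/2·(-0.021347)≈17.343118; next y=-1/5·2.888689+1/4·17.343118≈3.758042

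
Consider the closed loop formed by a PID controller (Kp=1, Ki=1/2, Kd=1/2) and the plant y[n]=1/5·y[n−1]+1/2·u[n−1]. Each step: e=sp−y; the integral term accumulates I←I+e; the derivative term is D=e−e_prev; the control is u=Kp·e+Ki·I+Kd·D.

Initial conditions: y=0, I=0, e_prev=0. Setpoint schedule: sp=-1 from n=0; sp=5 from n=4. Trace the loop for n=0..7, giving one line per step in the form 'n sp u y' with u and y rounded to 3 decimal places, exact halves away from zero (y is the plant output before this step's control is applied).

(exact arithmetic carried between steps; '≈' marks a value shown rounded to 6 d.p. or computed from one; I and e_prev carry over from the previous line; the table rounds u and y to 3 d.p., halves away from zero)
n=0: y=0, sp=-1, e=sp−y=-1; I=-1, D=e−e_prev=-1; u=1·(-1)+1/2·(-1)+1/2·(-1)=-2; next y=1/5·0+1/2·(-2)=-1
n=1: y=-1, sp=-1, e=sp−y=0; I=-1, D=e−e_prev=1; u=1·0+1/2·(-1)+1/2·1=0; next y=1/5·(-1)+1/2·0=-0.2
n=2: y=-0.2, sp=-1, e=sp−y=-0.8; I=-1.8, D=e−e_prev=-0.8; u=1·(-0.8)+1/2·(-1.8)+1/2·(-0.8)=-2.1; next y=1/5·(-0.2)+1/2·(-2.1)=-1.09
n=3: y=-1.09, sp=-1, e=sp−y=0.09; I=-1.71, D=e−e_prev=0.89; u=1·0.09+1/2·(-1.71)+1/2·0.89=-0.32; next y=1/5·(-1.09)+1/2·(-0.32)=-0.378
n=4: y=-0.378, sp=5, e=sp−y=5.378; I=3.668, D=e−e_prev=5.288; u=1·5.378+1/2·3.668+1/2·5.288=9.856; next y=1/5·(-0.378)+1/2·9.856=4.8524
n=5: y=4.8524, sp=5, e=sp−y=0.1476; I=3.8156, D=e−e_prev=-5.2304; u=1·0.1476+1/2·3.8156+1/2·(-5.2304)=-0.5598; next y=1/5·4.8524+1/2·(-0.5598)=0.69058
n=6: y=0.69058, sp=5, e=sp−y=4.30942; I=8.12502, D=e−e_prev=4.16182; u=1·4.30942+1/2·8.12502+1/2·4.16182=10.45284; next y=1/5·0.69058+1/2·10.45284=5.364536
n=7: y=5.364536, sp=5, e=sp−y=-0.364536; I=7.760484, D=e−e_prev=-4.673956; u=1·(-0.364536)+1/2·7.760484+1/2·(-4.673956)=1.178728; next y=1/5·5.364536+1/2·1.178728≈1.662271

0 -1 -2.000 0.000
1 -1 0.000 -1.000
2 -1 -2.100 -0.200
3 -1 -0.320 -1.090
4 5 9.856 -0.378
5 5 -0.560 4.852
6 5 10.453 0.691
7 5 1.179 5.365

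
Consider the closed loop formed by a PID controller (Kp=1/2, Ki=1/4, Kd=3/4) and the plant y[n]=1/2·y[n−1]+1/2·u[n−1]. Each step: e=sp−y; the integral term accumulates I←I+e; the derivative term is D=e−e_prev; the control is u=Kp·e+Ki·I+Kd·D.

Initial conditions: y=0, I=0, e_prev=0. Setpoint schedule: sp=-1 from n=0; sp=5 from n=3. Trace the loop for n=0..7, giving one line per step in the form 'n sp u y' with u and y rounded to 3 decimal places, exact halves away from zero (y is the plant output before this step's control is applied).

0 -1 -1.500 0.000
1 -1 0.125 -0.750
2 -1 -1.156 -0.313
3 5 8.633 -0.734
4 5 -1.775 3.949
5 5 6.293 1.087
6 5 1.220 3.690
7 5 5.353 2.455

(exact arithmetic carried between steps; '≈' marks a value shown rounded to 6 d.p. or computed from one; I and e_prev carry over from the previous line; the table rounds u and y to 3 d.p., halves away from zero)
n=0: y=0, sp=-1, e=sp−y=-1; I=-1, D=e−e_prev=-1; u=1/2·(-1)+1/4·(-1)+3/4·(-1)=-1.5; next y=1/2·0+1/2·(-1.5)=-0.75
n=1: y=-0.75, sp=-1, e=sp−y=-0.25; I=-1.25, D=e−e_prev=0.75; u=1/2·(-0.25)+1/4·(-1.25)+3/4·0.75=0.125; next y=1/2·(-0.75)+1/2·0.125=-0.3125
n=2: y=-0.3125, sp=-1, e=sp−y=-0.6875; I=-1.9375, D=e−e_prev=-0.4375; u=1/2·(-0.6875)+1/4·(-1.9375)+3/4·(-0.4375)=-1.15625; next y=1/2·(-0.3125)+1/2·(-1.15625)=-0.734375
n=3: y=-0.734375, sp=5, e=sp−y=5.734375; I=3.796875, D=e−e_prev=6.421875; u=1/2·5.734375+1/4·3.796875+3/4·6.421875≈8.632813; next y=1/2·(-0.734375)+1/2·8.632813≈3.949219
n=4: y≈3.949219, sp=5, e=sp−y≈1.050781; I≈4.847656, D=e−e_prev≈-4.683594; u=1/2·1.050781+1/4·4.847656+3/4·(-4.683594)≈-1.775391; next y=1/2·3.949219+1/2·(-1.775391)≈1.086914
n=5: y≈1.086914, sp=5, e=sp−y≈3.913086; I≈8.760742, D=e−e_prev≈2.862305; u=1/2·3.913086+1/4·8.760742+3/4·2.862305≈6.293457; next y=1/2·1.086914+1/2·6.293457≈3.690186
n=6: y≈3.690186, sp=5, e=sp−y≈1.309814; I≈10.070557, D=e−e_prev≈-2.603271; u=1/2·1.309814+1/4·10.070557+3/4·(-2.603271)≈1.220093; next y=1/2·3.690186+1/2·1.220093≈2.455139
n=7: y≈2.455139, sp=5, e=sp−y≈2.544861; I≈12.615417, D=e−e_prev≈1.235046; u=1/2·2.544861+1/4·12.615417+3/4·1.235046≈5.352570; next y=1/2·2.455139+1/2·5.352570≈3.903854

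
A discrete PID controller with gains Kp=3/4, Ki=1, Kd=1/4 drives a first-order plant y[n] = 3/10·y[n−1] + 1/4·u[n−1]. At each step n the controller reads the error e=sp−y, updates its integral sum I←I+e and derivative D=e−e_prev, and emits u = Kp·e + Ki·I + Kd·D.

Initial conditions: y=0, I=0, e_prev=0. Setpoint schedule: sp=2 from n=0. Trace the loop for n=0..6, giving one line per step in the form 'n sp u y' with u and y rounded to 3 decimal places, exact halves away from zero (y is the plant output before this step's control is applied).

0 2 4.000 0.000
1 2 3.500 1.000
2 2 4.400 1.175
3 2 4.714 1.453
4 2 5.007 1.614
5 2 5.190 1.736
6 2 5.320 1.818

(exact arithmetic carried between steps; '≈' marks a value shown rounded to 6 d.p. or computed from one; I and e_prev carry over from the previous line; the table rounds u and y to 3 d.p., halves away from zero)
n=0: y=0, sp=2, e=sp−y=2; I=2, D=e−e_prev=2; u=3/4·2+1·2+1/4·2=4; next y=3/10·0+1/4·4=1
n=1: y=1, sp=2, e=sp−y=1; I=3, D=e−e_prev=-1; u=3/4·1+1·3+1/4·(-1)=3.5; next y=3/10·1+1/4·3.5=1.175
n=2: y=1.175, sp=2, e=sp−y=0.825; I=3.825, D=e−e_prev=-0.175; u=3/4·0.825+1·3.825+1/4·(-0.175)=4.4; next y=3/10·1.175+1/4·4.4=1.4525
n=3: y=1.4525, sp=2, e=sp−y=0.5475; I=4.3725, D=e−e_prev=-0.2775; u=3/4·0.5475+1·4.3725+1/4·(-0.2775)=4.71375; next y=3/10·1.4525+1/4·4.71375≈1.614188
n=4: y≈1.614188, sp=2, e=sp−y≈0.385813; I≈4.758313, D=e−e_prev≈-0.161688; u=3/4·0.385813+1·4.758313+1/4·(-0.161688)≈5.00725; next y=3/10·1.614188+1/4·5.00725≈1.736069
n=5: y≈1.736069, sp=2, e=sp−y≈0.263931; I≈5.022244, D=e−e_prev≈-0.121881; u=3/4·0.263931+1·5.022244+1/4·(-0.121881)≈5.189722; next y=3/10·1.736069+1/4·5.189722≈1.818251
n=6: y≈1.818251, sp=2, e=sp−y≈0.181749; I≈5.203993, D=e−e_prev≈-0.082182; u=3/4·0.181749+1·5.203993+1/4·(-0.082182)≈5.319759; next y=3/10·1.818251+1/4·5.319759≈1.875415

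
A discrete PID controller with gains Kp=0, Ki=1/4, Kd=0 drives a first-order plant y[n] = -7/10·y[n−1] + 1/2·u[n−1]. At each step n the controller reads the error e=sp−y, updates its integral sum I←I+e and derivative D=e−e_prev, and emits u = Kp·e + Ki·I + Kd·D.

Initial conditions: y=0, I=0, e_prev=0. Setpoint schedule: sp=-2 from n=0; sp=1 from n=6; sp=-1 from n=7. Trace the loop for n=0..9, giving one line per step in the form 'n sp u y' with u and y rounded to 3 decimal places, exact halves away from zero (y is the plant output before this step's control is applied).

(exact arithmetic carried between steps; '≈' marks a value shown rounded to 6 d.p. or computed from one; I and e_prev carry over from the previous line; the table rounds u and y to 3 d.p., halves away from zero)
n=0: y=0, sp=-2, e=sp−y=-2; I=-2, D=e−e_prev=-2; u=0·(-2)+1/4·(-2)+0·(-2)=-0.5; next y=-7/10·0+1/2·(-0.5)=-0.25
n=1: y=-0.25, sp=-2, e=sp−y=-1.75; I=-3.75, D=e−e_prev=0.25; u=0·(-1.75)+1/4·(-3.75)+0·0.25=-0.9375; next y=-7/10·(-0.25)+1/2·(-0.9375)=-0.29375
n=2: y=-0.29375, sp=-2, e=sp−y=-1.70625; I=-5.45625, D=e−e_prev=0.04375; u=0·(-1.70625)+1/4·(-5.45625)+0·0.04375≈-1.364063; next y=-7/10·(-0.29375)+1/2·(-1.364063)≈-0.476406
n=3: y≈-0.476406, sp=-2, e=sp−y≈-1.523594; I≈-6.979844, D=e−e_prev≈0.182656; u=0·(-1.523594)+1/4·(-6.979844)+0·0.182656≈-1.744961; next y=-7/10·(-0.476406)+1/2·(-1.744961)≈-0.538996
n=4: y≈-0.538996, sp=-2, e=sp−y≈-1.461004; I≈-8.440848, D=e−e_prev≈0.062590; u=0·(-1.461004)+1/4·(-8.440848)+0·0.062590≈-2.110212; next y=-7/10·(-0.538996)+1/2·(-2.110212)≈-0.677809
n=5: y≈-0.677809, sp=-2, e=sp−y≈-1.322191; I≈-9.763039, D=e−e_prev≈0.138813; u=0·(-1.322191)+1/4·(-9.763039)+0·0.138813≈-2.440760; next y=-7/10·(-0.677809)+1/2·(-2.440760)≈-0.745914
n=6: y≈-0.745914, sp=1, e=sp−y≈1.745914; I≈-8.017125, D=e−e_prev≈3.068105; u=0·1.745914+1/4·(-8.017125)+0·3.068105≈-2.004281; next y=-7/10·(-0.745914)+1/2·(-2.004281)≈-0.480001
n=7: y≈-0.480001, sp=-1, e=sp−y≈-0.519999; I≈-8.537124, D=e−e_prev≈-2.265913; u=0·(-0.519999)+1/4·(-8.537124)+0·(-2.265913)≈-2.134281; next y=-7/10·(-0.480001)+1/2·(-2.134281)≈-0.731140
n=8: y≈-0.731140, sp=-1, e=sp−y≈-0.268860; I≈-8.805984, D=e−e_prev≈0.251139; u=0·(-0.268860)+1/4·(-8.805984)+0·0.251139≈-2.201496; next y=-7/10·(-0.731140)+1/2·(-2.201496)≈-0.588950
n=9: y≈-0.588950, sp=-1, e=sp−y≈-0.411050; I≈-9.217034, D=e−e_prev≈-0.142190; u=0·(-0.411050)+1/4·(-9.217034)+0·(-0.142190)≈-2.304259; next y=-7/10·(-0.588950)+1/2·(-2.304259)≈-0.739864

0 -2 -0.500 0.000
1 -2 -0.938 -0.250
2 -2 -1.364 -0.294
3 -2 -1.745 -0.476
4 -2 -2.110 -0.539
5 -2 -2.441 -0.678
6 1 -2.004 -0.746
7 -1 -2.134 -0.480
8 -1 -2.201 -0.731
9 -1 -2.304 -0.589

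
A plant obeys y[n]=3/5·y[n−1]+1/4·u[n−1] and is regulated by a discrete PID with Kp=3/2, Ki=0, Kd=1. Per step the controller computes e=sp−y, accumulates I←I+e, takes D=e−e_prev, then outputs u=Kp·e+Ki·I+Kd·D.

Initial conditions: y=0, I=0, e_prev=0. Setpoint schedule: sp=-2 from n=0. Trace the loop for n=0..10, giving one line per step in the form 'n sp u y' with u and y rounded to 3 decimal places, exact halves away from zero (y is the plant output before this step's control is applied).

0 -2 -5.000 0.000
1 -2 0.125 -1.250
2 -2 -2.453 -0.719
3 -2 -1.107 -1.045
4 -2 -1.786 -0.904
5 -2 -1.432 -0.989
6 -2 -1.611 -0.951
7 -2 -1.518 -0.973
8 -2 -1.565 -0.963
9 -2 -1.540 -0.969
10 -2 -1.553 -0.967

(exact arithmetic carried between steps; '≈' marks a value shown rounded to 6 d.p. or computed from one; I and e_prev carry over from the previous line; the table rounds u and y to 3 d.p., halves away from zero)
n=0: y=0, sp=-2, e=sp−y=-2; I=-2, D=e−e_prev=-2; u=3/2·(-2)+0·(-2)+1·(-2)=-5; next y=3/5·0+1/4·(-5)=-1.25
n=1: y=-1.25, sp=-2, e=sp−y=-0.75; I=-2.75, D=e−e_prev=1.25; u=3/2·(-0.75)+0·(-2.75)+1·1.25=0.125; next y=3/5·(-1.25)+1/4·0.125=-0.71875
n=2: y=-0.71875, sp=-2, e=sp−y=-1.28125; I=-4.03125, D=e−e_prev=-0.53125; u=3/2·(-1.28125)+0·(-4.03125)+1·(-0.53125)=-2.453125; next y=3/5·(-0.71875)+1/4·(-2.453125)≈-1.044531
n=3: y≈-1.044531, sp=-2, e=sp−y≈-0.955469; I≈-4.986719, D=e−e_prev≈0.325781; u=3/2·(-0.955469)+0·(-4.986719)+1·0.325781≈-1.107422; next y=3/5·(-1.044531)+1/4·(-1.107422)≈-0.903574
n=4: y≈-0.903574, sp=-2, e=sp−y≈-1.096426; I≈-6.083145, D=e−e_prev≈-0.140957; u=3/2·(-1.096426)+0·(-6.083145)+1·(-0.140957)≈-1.785596; next y=3/5·(-0.903574)+1/4·(-1.785596)≈-0.988543
n=5: y≈-0.988543, sp=-2, e=sp−y≈-1.011457; I≈-7.094601, D=e−e_prev≈0.084969; u=3/2·(-1.011457)+0·(-7.094601)+1·0.084969≈-1.432216; next y=3/5·(-0.988543)+1/4·(-1.432216)≈-0.951180
n=6: y≈-0.951180, sp=-2, e=sp−y≈-1.048820; I≈-8.143421, D=e−e_prev≈-0.037363; u=3/2·(-1.048820)+0·(-8.143421)+1·(-0.037363)≈-1.610594; next y=3/5·(-0.951180)+1/4·(-1.610594)≈-0.973356
n=7: y≈-0.973356, sp=-2, e=sp−y≈-1.026644; I≈-9.170065, D=e−e_prev≈0.022176; u=3/2·(-1.026644)+0·(-9.170065)+1·0.022176≈-1.517789; next y=3/5·(-0.973356)+1/4·(-1.517789)≈-0.963461
n=8: y≈-0.963461, sp=-2, e=sp−y≈-1.036539; I≈-10.206604, D=e−e_prev≈-0.009895; u=3/2·(-1.036539)+0·(-10.206604)+1·(-0.009895)≈-1.564704; next y=3/5·(-0.963461)+1/4·(-1.564704)≈-0.969253
n=9: y≈-0.969253, sp=-2, e=sp−y≈-1.030747; I≈-11.237351, D=e−e_prev≈0.005791; u=3/2·(-1.030747)+0·(-11.237351)+1·0.005791≈-1.540330; next y=3/5·(-0.969253)+1/4·(-1.540330)≈-0.966634
n=10: y≈-0.966634, sp=-2, e=sp−y≈-1.033366; I≈-12.270717, D=e−e_prev≈-0.002619; u=3/2·(-1.033366)+0·(-12.270717)+1·(-0.002619)≈-1.552668; next y=3/5·(-0.966634)+1/4·(-1.552668)≈-0.968147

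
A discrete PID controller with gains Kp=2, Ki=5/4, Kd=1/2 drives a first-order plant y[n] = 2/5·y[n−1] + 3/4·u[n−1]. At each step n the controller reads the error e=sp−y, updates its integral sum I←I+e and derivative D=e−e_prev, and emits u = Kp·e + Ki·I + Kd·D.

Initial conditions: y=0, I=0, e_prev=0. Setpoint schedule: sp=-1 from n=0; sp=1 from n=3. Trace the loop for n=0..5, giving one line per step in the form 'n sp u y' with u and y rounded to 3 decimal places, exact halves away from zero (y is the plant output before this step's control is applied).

0 -1 -3.750 0.000
1 -1 6.047 -2.813
2 -1 -16.429 3.410
3 1 42.549 -10.957
4 1 -95.010 27.528
5 1 220.228 -60.246

(exact arithmetic carried between steps; '≈' marks a value shown rounded to 6 d.p. or computed from one; I and e_prev carry over from the previous line; the table rounds u and y to 3 d.p., halves away from zero)
n=0: y=0, sp=-1, e=sp−y=-1; I=-1, D=e−e_prev=-1; u=2·(-1)+5/4·(-1)+1/2·(-1)=-3.75; next y=2/5·0+3/4·(-3.75)=-2.8125
n=1: y=-2.8125, sp=-1, e=sp−y=1.8125; I=0.8125, D=e−e_prev=2.8125; u=2·1.8125+5/4·0.8125+1/2·2.8125=6.046875; next y=2/5·(-2.8125)+3/4·6.046875≈3.410156
n=2: y≈3.410156, sp=-1, e=sp−y≈-4.410156; I≈-3.597656, D=e−e_prev≈-6.222656; u=2·(-4.410156)+5/4·(-3.597656)+1/2·(-6.222656)≈-16.428711; next y=2/5·3.410156+3/4·(-16.428711)≈-10.957471
n=3: y≈-10.957471, sp=1, e=sp−y≈11.957471; I≈8.359814, D=e−e_prev≈16.367627; u=2·11.957471+5/4·8.359814+1/2·16.367627≈42.548523; next y=2/5·(-10.957471)+3/4·42.548523≈27.528404
n=4: y≈27.528404, sp=1, e=sp−y≈-26.528404; I≈-18.168589, D=e−e_prev≈-38.485875; u=2·(-26.528404)+5/4·(-18.168589)+1/2·(-38.485875)≈-95.010482; next y=2/5·27.528404+3/4·(-95.010482)≈-60.246500
n=5: y≈-60.246500, sp=1, e=sp−y≈61.246500; I≈43.077910, D=e−e_prev≈87.774904; u=2·61.246500+5/4·43.077910+1/2·87.774904≈220.227840; next y=2/5·(-60.246500)+3/4·220.227840≈141.072280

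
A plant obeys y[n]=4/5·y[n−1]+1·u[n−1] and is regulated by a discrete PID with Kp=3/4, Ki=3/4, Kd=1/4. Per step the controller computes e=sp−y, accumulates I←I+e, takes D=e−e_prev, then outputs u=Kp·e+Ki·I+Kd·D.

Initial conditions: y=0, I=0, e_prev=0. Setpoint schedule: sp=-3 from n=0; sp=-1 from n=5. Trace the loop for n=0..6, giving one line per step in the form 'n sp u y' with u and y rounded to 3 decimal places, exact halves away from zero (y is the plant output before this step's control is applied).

(exact arithmetic carried between steps; '≈' marks a value shown rounded to 6 d.p. or computed from one; I and e_prev carry over from the previous line; the table rounds u and y to 3 d.p., halves away from zero)
n=0: y=0, sp=-3, e=sp−y=-3; I=-3, D=e−e_prev=-3; u=3/4·(-3)+3/4·(-3)+1/4·(-3)=-5.25; next y=4/5·0+1·(-5.25)=-5.25
n=1: y=-5.25, sp=-3, e=sp−y=2.25; I=-0.75, D=e−e_prev=5.25; u=3/4·2.25+3/4·(-0.75)+1/4·5.25=2.4375; next y=4/5·(-5.25)+1·2.4375=-1.7625
n=2: y=-1.7625, sp=-3, e=sp−y=-1.2375; I=-1.9875, D=e−e_prev=-3.4875; u=3/4·(-1.2375)+3/4·(-1.9875)+1/4·(-3.4875)=-3.290625; next y=4/5·(-1.7625)+1·(-3.290625)=-4.700625
n=3: y=-4.700625, sp=-3, e=sp−y=1.700625; I=-0.286875, D=e−e_prev=2.938125; u=3/4·1.700625+3/4·(-0.286875)+1/4·2.938125≈1.794844; next y=4/5·(-4.700625)+1·1.794844≈-1.965656
n=4: y≈-1.965656, sp=-3, e=sp−y≈-1.034344; I≈-1.321219, D=e−e_prev≈-2.734969; u=3/4·(-1.034344)+3/4·(-1.321219)+1/4·(-2.734969)≈-2.450414; next y=4/5·(-1.965656)+1·(-2.450414)≈-4.022939
n=5: y≈-4.022939, sp=-1, e=sp−y≈3.022939; I≈1.701720, D=e−e_prev≈4.057283; u=3/4·3.022939+3/4·1.701720+1/4·4.057283≈4.557815; next y=4/5·(-4.022939)+1·4.557815≈1.339464
n=6: y≈1.339464, sp=-1, e=sp−y≈-2.339464; I≈-0.637744, D=e−e_prev≈-5.362403; u=3/4·(-2.339464)+3/4·(-0.637744)+1/4·(-5.362403)≈-3.573507; next y=4/5·1.339464+1·(-3.573507)≈-2.501935

0 -3 -5.250 0.000
1 -3 2.438 -5.250
2 -3 -3.291 -1.763
3 -3 1.795 -4.701
4 -3 -2.450 -1.966
5 -1 4.558 -4.023
6 -1 -3.574 1.339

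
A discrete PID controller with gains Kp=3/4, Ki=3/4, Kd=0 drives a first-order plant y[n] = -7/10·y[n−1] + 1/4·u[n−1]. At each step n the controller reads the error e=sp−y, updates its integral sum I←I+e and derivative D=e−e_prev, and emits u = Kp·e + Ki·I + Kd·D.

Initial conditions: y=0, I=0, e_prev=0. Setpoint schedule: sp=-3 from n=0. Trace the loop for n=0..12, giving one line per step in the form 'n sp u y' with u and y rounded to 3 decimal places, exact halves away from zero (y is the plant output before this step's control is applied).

(exact arithmetic carried between steps; '≈' marks a value shown rounded to 6 d.p. or computed from one; I and e_prev carry over from the previous line; the table rounds u and y to 3 d.p., halves away from zero)
n=0: y=0, sp=-3, e=sp−y=-3; I=-3, D=e−e_prev=-3; u=3/4·(-3)+3/4·(-3)+0·(-3)=-4.5; next y=-7/10·0+1/4·(-4.5)=-1.125
n=1: y=-1.125, sp=-3, e=sp−y=-1.875; I=-4.875, D=e−e_prev=1.125; u=3/4·(-1.875)+3/4·(-4.875)+0·1.125=-5.0625; next y=-7/10·(-1.125)+1/4·(-5.0625)=-0.478125
n=2: y=-0.478125, sp=-3, e=sp−y=-2.521875; I=-7.396875, D=e−e_prev=-0.646875; u=3/4·(-2.521875)+3/4·(-7.396875)+0·(-0.646875)≈-7.439063; next y=-7/10·(-0.478125)+1/4·(-7.439063)≈-1.525078
n=3: y≈-1.525078, sp=-3, e=sp−y≈-1.474922; I≈-8.871797, D=e−e_prev≈1.046953; u=3/4·(-1.474922)+3/4·(-8.871797)+0·1.046953≈-7.760039; next y=-7/10·(-1.525078)+1/4·(-7.760039)≈-0.872455
n=4: y≈-0.872455, sp=-3, e=sp−y≈-2.127545; I≈-10.999342, D=e−e_prev≈-0.652623; u=3/4·(-2.127545)+3/4·(-10.999342)+0·(-0.652623)≈-9.845165; next y=-7/10·(-0.872455)+1/4·(-9.845165)≈-1.850573
n=5: y≈-1.850573, sp=-3, e=sp−y≈-1.149427; I≈-12.148769, D=e−e_prev≈0.978118; u=3/4·(-1.149427)+3/4·(-12.148769)+0·0.978118≈-9.973647; next y=-7/10·(-1.850573)+1/4·(-9.973647)≈-1.198011
n=6: y≈-1.198011, sp=-3, e=sp−y≈-1.801989; I≈-13.950758, D=e−e_prev≈-0.652562; u=3/4·(-1.801989)+3/4·(-13.950758)+0·(-0.652562)≈-11.814560; next y=-7/10·(-1.198011)+1/4·(-11.814560)≈-2.115032
n=7: y≈-2.115032, sp=-3, e=sp−y≈-0.884968; I≈-14.835726, D=e−e_prev≈0.917022; u=3/4·(-0.884968)+3/4·(-14.835726)+0·0.917022≈-11.790520; next y=-7/10·(-2.115032)+1/4·(-11.790520)≈-1.467107
n=8: y≈-1.467107, sp=-3, e=sp−y≈-1.532893; I≈-16.368618, D=e−e_prev≈-0.647925; u=3/4·(-1.532893)+3/4·(-16.368618)+0·(-0.647925)≈-13.426133; next y=-7/10·(-1.467107)+1/4·(-13.426133)≈-2.329558
n=9: y≈-2.329558, sp=-3, e=sp−y≈-0.670442; I≈-17.039060, D=e−e_prev≈0.862451; u=3/4·(-0.670442)+3/4·(-17.039060)+0·0.862451≈-13.282126; next y=-7/10·(-2.329558)+1/4·(-13.282126)≈-1.689841
n=10: y≈-1.689841, sp=-3, e=sp−y≈-1.310159; I≈-18.349219, D=e−e_prev≈-0.639717; u=3/4·(-1.310159)+3/4·(-18.349219)+0·(-0.639717)≈-14.744534; next y=-7/10·(-1.689841)+1/4·(-14.744534)≈-2.503245
n=11: y≈-2.503245, sp=-3, e=sp−y≈-0.496755; I≈-18.845974, D=e−e_prev≈0.813404; u=3/4·(-0.496755)+3/4·(-18.845974)+0·0.813404≈-14.507047; next y=-7/10·(-2.503245)+1/4·(-14.507047)≈-1.874490
n=12: y≈-1.874490, sp=-3, e=sp−y≈-1.125510; I≈-19.971484, D=e−e_prev≈-0.628755; u=3/4·(-1.125510)+3/4·(-19.971484)+0·(-0.628755)≈-15.822745; next y=-7/10·(-1.874490)+1/4·(-15.822745)≈-2.643543

0 -3 -4.500 0.000
1 -3 -5.063 -1.125
2 -3 -7.439 -0.478
3 -3 -7.760 -1.525
4 -3 -9.845 -0.872
5 -3 -9.974 -1.851
6 -3 -11.815 -1.198
7 -3 -11.791 -2.115
8 -3 -13.426 -1.467
9 -3 -13.282 -2.330
10 -3 -14.745 -1.690
11 -3 -14.507 -2.503
12 -3 -15.823 -1.874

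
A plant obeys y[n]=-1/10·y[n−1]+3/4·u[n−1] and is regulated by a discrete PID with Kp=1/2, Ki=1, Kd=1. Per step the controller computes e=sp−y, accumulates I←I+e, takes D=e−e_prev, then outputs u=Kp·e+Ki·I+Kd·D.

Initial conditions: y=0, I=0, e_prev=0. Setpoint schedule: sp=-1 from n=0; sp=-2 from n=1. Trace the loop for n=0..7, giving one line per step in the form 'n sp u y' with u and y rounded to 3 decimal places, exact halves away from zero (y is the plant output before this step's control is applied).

0 -1 -2.500 0.000
1 -2 -0.313 -1.875
2 -2 -5.883 -0.047
3 -2 4.894 -4.407
4 -2 -18.355 4.111
5 -2 29.773 -14.178
6 -2 -71.151 23.748
7 -2 139.741 -55.738

(exact arithmetic carried between steps; '≈' marks a value shown rounded to 6 d.p. or computed from one; I and e_prev carry over from the previous line; the table rounds u and y to 3 d.p., halves away from zero)
n=0: y=0, sp=-1, e=sp−y=-1; I=-1, D=e−e_prev=-1; u=1/2·(-1)+1·(-1)+1·(-1)=-2.5; next y=-1/10·0+3/4·(-2.5)=-1.875
n=1: y=-1.875, sp=-2, e=sp−y=-0.125; I=-1.125, D=e−e_prev=0.875; u=1/2·(-0.125)+1·(-1.125)+1·0.875=-0.3125; next y=-1/10·(-1.875)+3/4·(-0.3125)=-0.046875
n=2: y=-0.046875, sp=-2, e=sp−y=-1.953125; I=-3.078125, D=e−e_prev=-1.828125; u=1/2·(-1.953125)+1·(-3.078125)+1·(-1.828125)≈-5.882813; next y=-1/10·(-0.046875)+3/4·(-5.882813)≈-4.407422
n=3: y≈-4.407422, sp=-2, e=sp−y≈2.407422; I≈-0.670703, D=e−e_prev≈4.360547; u=1/2·2.407422+1·(-0.670703)+1·4.360547≈4.893555; next y=-1/10·(-4.407422)+3/4·4.893555≈4.110908
n=4: y≈4.110908, sp=-2, e=sp−y≈-6.110908; I≈-6.781611, D=e−e_prev≈-8.518330; u=1/2·(-6.110908)+1·(-6.781611)+1·(-8.518330)≈-18.355396; next y=-1/10·4.110908+3/4·(-18.355396)≈-14.177637
n=5: y≈-14.177637, sp=-2, e=sp−y≈12.177637; I≈5.396026, D=e−e_prev≈18.288546; u=1/2·12.177637+1·5.396026+1·18.288546≈29.773391; next y=-1/10·(-14.177637)+3/4·29.773391≈23.747807
n=6: y≈23.747807, sp=-2, e=sp−y≈-25.747807; I≈-20.351780, D=e−e_prev≈-37.925444; u=1/2·(-25.747807)+1·(-20.351780)+1·(-37.925444)≈-71.151128; next y=-1/10·23.747807+3/4·(-71.151128)≈-55.738127
n=7: y≈-55.738127, sp=-2, e=sp−y≈53.738127; I≈33.386346, D=e−e_prev≈79.485933; u=1/2·53.738127+1·33.386346+1·79.485933≈139.741343; next y=-1/10·(-55.738127)+3/4·139.741343≈110.379820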